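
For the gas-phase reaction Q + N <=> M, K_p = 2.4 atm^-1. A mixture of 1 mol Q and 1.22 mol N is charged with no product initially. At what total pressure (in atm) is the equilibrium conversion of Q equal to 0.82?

Basis: 1 mol Q initially; let X = conversion of Q. Extent ξ = X.
Moles: n_Q = 1 − X; n_N = 1.22 − X; n_M = X.
n_T = Σnᵢ = 2.22 − X.
K_p = p_M / (p_Q p_N) with p_i = (n_i/n_T)·P.
At X = 0.82: the mole-fraction product g(X) = Π y_i^ν_i = 15.94. Since K_p = g(X)·P^{-1}, P = (g/K_p)^(1/1) = (15.94/2.4)^(1/1) = 6.64 atm.

P = 6.64 atm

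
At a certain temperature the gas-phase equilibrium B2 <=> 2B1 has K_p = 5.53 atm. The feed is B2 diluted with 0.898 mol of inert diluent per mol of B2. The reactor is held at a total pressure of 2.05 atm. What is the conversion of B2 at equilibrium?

Basis: 1 mol B2 initially; let X = conversion of B2. Extent ξ = X.
Moles: n_B2 = 1 − X; n_B1 = 2X; n_I = 0.898 (inert).
Summing: n_T = 1.9 + X.
Mole fractions y_i = n_i/n_T; K_p = p_B1^2 / (p_B2) with p_i = y_i·P.
Equating to 5.53 atm and solving on 0 < X < 1: X = 0.712.

X = 0.712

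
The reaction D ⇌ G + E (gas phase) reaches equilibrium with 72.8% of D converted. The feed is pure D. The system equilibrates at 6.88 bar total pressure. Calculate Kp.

Basis: 1 mol D initially; let X = conversion of D. Extent ξ = X.
Moles: n_D = 1 − X; n_G = X; n_E = X.
n_T = Σnᵢ = 1 + X.
At X = 0.728: n_D = 0.272, n_G = 0.728, n_E = 0.728, n_T = 1.73.
p_i = (n_i/n_T)·P. Kp = p_G p_E / (p_D) = 7.76 bar.

Kp = 7.76 bar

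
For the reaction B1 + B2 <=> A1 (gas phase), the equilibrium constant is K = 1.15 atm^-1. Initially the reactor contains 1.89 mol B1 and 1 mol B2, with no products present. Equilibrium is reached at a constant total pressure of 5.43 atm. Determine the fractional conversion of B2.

X = 0.768

Basis: 1 mol B2 initially; let X = conversion of B2. Extent ξ = X.
Moles: n_B1 = 1.89 − X; n_B2 = 1 − X; n_A1 = X.
Summing: n_T = 2.89 − X.
Mole fractions y_i = n_i/n_T; K = p_A1 / (p_B1 p_B2) with p_i = y_i·P.
Setting this equal to 1.15 atm^-1 and taking the physical root (0 < X < 1) gives X = 0.768.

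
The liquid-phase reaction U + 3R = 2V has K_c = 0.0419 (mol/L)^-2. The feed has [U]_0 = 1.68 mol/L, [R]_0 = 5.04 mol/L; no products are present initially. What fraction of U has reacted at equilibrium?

Let X = conversion of U; extent ξ = 1.68·X mol/L.
Concentrations: [U] = 1.68 − 1.68X; [R] = 5.04 − 5.04X; [V] = 3.36X.
K_c = [V]^2 / ([U] [R]^3).
Setting equal to 0.0419 and solving for X on (0,1) gives X = 0.363.

X = 0.363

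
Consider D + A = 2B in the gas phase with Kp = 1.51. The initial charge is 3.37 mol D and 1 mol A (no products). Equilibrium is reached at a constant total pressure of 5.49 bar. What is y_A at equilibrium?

y_A = 0.086

Take 1 mol A as basis and let X be its fractional conversion, so ξ = X.
Species balance: n_D = 3.37 − X; n_A = 1 − X; n_B = 2X.
Total moles n_T = 4.37 (Δν = 0, constant).
y_i = n_i/n_T, p_i = y_i·P. Kp = p_B^2 / (p_D p_A).
Equating to 1.51 and solving on 0 < X < 1: X = 0.624.
Then n_A = 0.376, n_T = 4.37, so y_A = 0.086.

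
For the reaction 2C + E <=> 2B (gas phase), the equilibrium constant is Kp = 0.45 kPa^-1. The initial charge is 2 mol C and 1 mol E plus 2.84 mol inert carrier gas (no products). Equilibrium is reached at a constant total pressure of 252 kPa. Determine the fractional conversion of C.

X = 0.715

Take 2 mol C as basis and let X be its fractional conversion, so ξ = X.
At extent ξ: n_C = 2 − 2X; n_E = 1 − X; n_B = 2X; n_I = 2.84 (inert).
Total moles n_T = 5.84 − X.
Mole fractions y_i = n_i/n_T; Kp = p_B^2 / (p_C^2 p_E) with p_i = y_i·P.
Setting this equal to 0.45 kPa^-1 and taking the physical root (0 < X < 1) gives X = 0.715.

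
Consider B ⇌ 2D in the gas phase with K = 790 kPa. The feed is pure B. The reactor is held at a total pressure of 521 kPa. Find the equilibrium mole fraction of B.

y_B = 0.312

Basis: 1 mol B initially; let X = conversion of B. Extent ξ = X.
At extent ξ: n_B = 1 − X; n_D = 2X.
Summing: n_T = 1 + X.
With p_i = (n_i/n_T)P, K = p_D^2 / (p_B).
This yields a degree-2 equation in X; solving on (0,1), X = 0.524.
Then n_B = 0.476, n_T = 1.52, so y_B = 0.312.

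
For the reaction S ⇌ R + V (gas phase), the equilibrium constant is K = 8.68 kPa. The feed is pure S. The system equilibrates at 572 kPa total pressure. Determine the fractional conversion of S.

X = 0.122

Let X = conversion of S (basis 1 mol S); extent of reaction ξ = X.
Species balance: n_S = 1 − X; n_R = X; n_V = X.
n_T = Σnᵢ = 1 + X.
Mole fractions y_i = n_i/n_T; K = p_R p_V / (p_S) with p_i = y_i·P.
Equating to 8.68 kPa and solving on 0 < X < 1: X = 0.122.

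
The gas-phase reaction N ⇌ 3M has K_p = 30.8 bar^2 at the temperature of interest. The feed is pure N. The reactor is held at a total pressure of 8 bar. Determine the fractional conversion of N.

Let X = conversion of N (basis 1 mol N); extent of reaction ξ = X.
At extent ξ: n_N = 1 − X; n_M = 3X.
Total moles n_T = 1 + 2X.
y_i = n_i/n_T, p_i = y_i·P. K_p = p_M^3 / (p_N).
Equating to 30.8 bar^2 and solving on 0 < X < 1: X = 0.319.

X = 0.319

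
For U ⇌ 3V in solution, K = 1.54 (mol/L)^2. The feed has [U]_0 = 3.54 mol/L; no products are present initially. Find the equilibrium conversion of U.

X = 0.157

Let X = conversion of U; extent ξ = 3.54·X mol/L.
Concentrations: [U] = 3.54 − 3.54X; [V] = 10.6X.
K = [V]^3 / ([U]).
Equating to 1.54 (mol/L)^2: the physical root is X = 0.157.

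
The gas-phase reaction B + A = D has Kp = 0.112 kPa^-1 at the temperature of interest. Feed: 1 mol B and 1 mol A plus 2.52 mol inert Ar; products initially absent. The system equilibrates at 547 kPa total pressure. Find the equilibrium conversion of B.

X = 0.782

Let X = conversion of B (basis 1 mol B); extent of reaction ξ = X.
Species balance: n_B = 1 − X; n_A = 1 − X; n_D = X; n_I = 2.52 (inert).
Total moles n_T = 4.52 − X.
Mole fractions y_i = n_i/n_T; Kp = p_D / (p_B p_A) with p_i = y_i·P.
Equating to 0.112 kPa^-1 and solving on 0 < X < 1: X = 0.782.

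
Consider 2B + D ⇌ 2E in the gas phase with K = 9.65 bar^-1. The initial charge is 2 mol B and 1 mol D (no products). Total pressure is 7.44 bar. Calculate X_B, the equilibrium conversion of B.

X = 0.741

Let X = conversion of B (basis 2 mol B); extent of reaction ξ = X.
Species balance: n_B = 2 − 2X; n_D = 1 − X; n_E = 2X.
Summing: n_T = 3 − X.
With p_i = (n_i/n_T)P, K = p_E^2 / (p_B^2 p_D).
Substituting and setting equal to 9.65 bar^-1 gives a polynomial in X; the root in (0,1) is X = 0.741.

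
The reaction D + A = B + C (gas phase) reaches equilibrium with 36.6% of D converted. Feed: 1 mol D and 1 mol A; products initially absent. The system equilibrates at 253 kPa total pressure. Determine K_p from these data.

K_p = 0.333

Let X = conversion of D (basis 1 mol D); extent of reaction ξ = X.
Species balance: n_D = 1 − X; n_A = 1 − X; n_B = X; n_C = X.
Since Δν = 0, n_T = 2 throughout.
At X = 0.366: n_D = 0.634, n_A = 0.634, n_B = 0.366, n_C = 0.366, n_T = 2.
p_i = (n_i/n_T)·P. K_p = p_B p_C / (p_D p_A) = 0.333.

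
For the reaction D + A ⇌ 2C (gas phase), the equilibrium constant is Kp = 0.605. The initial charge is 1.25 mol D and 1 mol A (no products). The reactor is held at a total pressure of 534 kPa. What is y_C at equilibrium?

y_C = 0.278

Basis: 1 mol A initially; let X = conversion of A. Extent ξ = X.
Mole table: n_D = 1.25 − X; n_A = 1 − X; n_C = 2X.
Since Δν = 0, n_T = 2.25 throughout.
y_i = n_i/n_T, p_i = y_i·P. Kp = p_C^2 / (p_D p_A).
Equating to 0.605 and solving on 0 < X < 1: X = 0.312.
Then n_C = 0.625, n_T = 2.25, so y_C = 0.278.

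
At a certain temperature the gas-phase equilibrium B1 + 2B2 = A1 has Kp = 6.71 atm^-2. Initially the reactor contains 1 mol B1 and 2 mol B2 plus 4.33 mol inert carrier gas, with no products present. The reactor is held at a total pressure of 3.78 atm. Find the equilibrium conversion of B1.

Let X = conversion of B1 (basis 1 mol B1); extent of reaction ξ = X.
Mole table: n_B1 = 1 − X; n_B2 = 2 − 2X; n_A1 = X; n_I = 4.33 (inert).
Total moles n_T = 7.33 − 2X.
Mole fractions y_i = n_i/n_T; Kp = p_A1 / (p_B1 p_B2^2) with p_i = y_i·P.
Setting this equal to 6.71 atm^-2 and taking the physical root (0 < X < 1) gives X = 0.610.

X = 0.610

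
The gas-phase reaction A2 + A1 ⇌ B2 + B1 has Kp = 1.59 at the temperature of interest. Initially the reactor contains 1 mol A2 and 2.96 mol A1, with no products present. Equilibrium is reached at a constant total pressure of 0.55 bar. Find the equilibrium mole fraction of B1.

y_B1 = 0.204

Basis: 1 mol A2 initially; let X = conversion of A2. Extent ξ = X.
Mole table: n_A2 = 1 − X; n_A1 = 2.96 − X; n_B2 = X; n_B1 = X.
Total moles n_T = 3.96 (Δν = 0, constant).
Mole fractions y_i = n_i/n_T; Kp = p_B2 p_B1 / (p_A2 p_A1) with p_i = y_i·P.
Setting this equal to 1.59 and taking the physical root (0 < X < 1) gives X = 0.809.
Then n_B1 = 0.809, n_T = 3.96, so y_B1 = 0.204.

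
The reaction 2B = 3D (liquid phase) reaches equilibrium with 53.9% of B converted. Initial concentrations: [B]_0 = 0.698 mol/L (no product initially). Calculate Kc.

Let X = conversion of B.
Concentrations: [B] = 0.698 − 0.698X; [D] = 1.05X.
At X = 0.539: [B] = 0.322, [D] = 0.564.
Kc = [D]^3 / ([B]^2) = 1.74 mol/L.

Kc = 1.74 mol/L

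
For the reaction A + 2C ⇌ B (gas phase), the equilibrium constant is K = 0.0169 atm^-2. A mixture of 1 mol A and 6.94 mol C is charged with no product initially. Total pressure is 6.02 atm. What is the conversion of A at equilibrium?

Let X = conversion of A (basis 1 mol A); extent of reaction ξ = X.
Moles: n_A = 1 − X; n_C = 6.94 − 2X; n_B = X.
Total moles n_T = 7.94 − 2X.
With p_i = (n_i/n_T)P, K = p_B / (p_A p_C^2).
Equating to 0.0169 atm^-2 and solving on 0 < X < 1: X = 0.313.

X = 0.313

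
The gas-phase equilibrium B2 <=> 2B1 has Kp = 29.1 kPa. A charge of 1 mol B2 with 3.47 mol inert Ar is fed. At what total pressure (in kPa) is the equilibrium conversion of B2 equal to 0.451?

P = 96.6 kPa

Let X = conversion of B2 (basis 1 mol B2); extent of reaction ξ = X.
Mole table: n_B2 = 1 − X; n_B1 = 2X; n_I = 3.47 (inert).
n_T = Σnᵢ = 4.47 + X.
Kp = p_B1^2 / (p_B2) with p_i = (n_i/n_T)·P.
At X = 0.451: the mole-fraction product g(X) = Π y_i^ν_i = 0.3012. Since Kp = g(X)·P^{1}, P = (Kp/g)^(1/1) = (29.1/0.3012)^(1/1) = 96.6 kPa.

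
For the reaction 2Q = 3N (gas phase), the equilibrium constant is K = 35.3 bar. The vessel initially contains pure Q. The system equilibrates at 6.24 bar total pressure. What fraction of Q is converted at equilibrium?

Let X = conversion of Q (basis 1 mol Q); extent of reaction ξ = 0.5X.
Mole table: n_Q = 1 − X; n_N = 1.5X.
Summing: n_T = 1 + 0.5X.
Mole fractions y_i = n_i/n_T; K = p_N^3 / (p_Q^2) with p_i = y_i·P.
Substituting and setting equal to 35.3 bar gives a polynomial in X; the root in (0,1) is X = 0.649.

X = 0.649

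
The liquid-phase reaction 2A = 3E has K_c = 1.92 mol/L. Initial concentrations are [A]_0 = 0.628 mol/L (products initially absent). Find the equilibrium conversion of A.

Let X = conversion of A; extent ξ = 0.628X/2 mol/L.
Concentrations: [A] = 0.628 − 0.628X; [E] = 0.942X.
K_c = [E]^3 / ([A]^2).
Setting equal to 1.92 and solving for X on (0,1) gives X = 0.560.

X = 0.560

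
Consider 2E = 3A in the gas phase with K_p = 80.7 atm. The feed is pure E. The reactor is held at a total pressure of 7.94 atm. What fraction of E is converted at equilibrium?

Take 1 mol E as basis and let X be its fractional conversion, so ξ = 0.5X.
Mole table: n_E = 1 − X; n_A = 1.5X.
n_T = Σnᵢ = 1 + 0.5X.
y_i = n_i/n_T, p_i = y_i·P. K_p = p_A^3 / (p_E^2).
Setting this equal to 80.7 atm and taking the physical root (0 < X < 1) gives X = 0.706.

X = 0.706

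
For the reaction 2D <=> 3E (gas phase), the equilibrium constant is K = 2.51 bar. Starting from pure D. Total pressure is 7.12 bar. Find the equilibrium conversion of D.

X = 0.367

Take 1 mol D as basis and let X be its fractional conversion, so ξ = 0.5X.
Mole table: n_D = 1 − X; n_E = 1.5X.
Summing: n_T = 1 + 0.5X.
Mole fractions y_i = n_i/n_T; K = p_E^3 / (p_D^2) with p_i = y_i·P.
Equating to 2.51 bar and solving on 0 < X < 1: X = 0.367.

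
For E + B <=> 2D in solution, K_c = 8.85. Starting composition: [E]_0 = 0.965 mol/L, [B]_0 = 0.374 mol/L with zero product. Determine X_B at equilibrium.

X = 0.825

Let X = conversion of B; extent ξ = 0.374·X mol/L.
Concentrations: [E] = 0.965 − 0.374X; [B] = 0.374 − 0.374X; [D] = 0.748X.
K_c = [D]^2 / ([E] [B]).
Equating to 8.85: the physical root is X = 0.825.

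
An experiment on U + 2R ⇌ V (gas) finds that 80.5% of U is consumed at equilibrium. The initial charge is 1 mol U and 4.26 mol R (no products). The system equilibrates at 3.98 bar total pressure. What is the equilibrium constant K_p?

K_p = 0.494 bar^-2

Take 1 mol U as basis and let X be its fractional conversion, so ξ = X.
Moles: n_U = 1 − X; n_R = 4.26 − 2X; n_V = X.
Total moles n_T = 5.26 − 2X.
At X = 0.805: n_U = 0.195, n_R = 2.65, n_V = 0.805, n_T = 3.65.
p_i = (n_i/n_T)·P. K_p = p_V / (p_U p_R^2) = 0.494 bar^-2.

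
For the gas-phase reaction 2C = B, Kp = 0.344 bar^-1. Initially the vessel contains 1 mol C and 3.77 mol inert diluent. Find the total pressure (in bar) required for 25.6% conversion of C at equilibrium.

Let X = conversion of C (basis 1 mol C); extent of reaction ξ = 0.5X.
Mole table: n_C = 1 − X; n_B = 0.5X; n_I = 3.77 (inert).
n_T = Σnᵢ = 4.77 − 0.5X.
Kp = p_B / (p_C^2) with p_i = (n_i/n_T)·P.
At X = 0.256: the mole-fraction product g(X) = Π y_i^ν_i = 1.073. Since Kp = g(X)·P^{-1}, P = (g/Kp)^(1/1) = (1.073/0.344)^(1/1) = 3.12 bar.

P = 3.12 bar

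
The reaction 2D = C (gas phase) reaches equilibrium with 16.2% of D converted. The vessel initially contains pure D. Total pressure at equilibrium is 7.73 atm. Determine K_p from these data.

Take 1 mol D as basis and let X be its fractional conversion, so ξ = 0.5X.
At extent ξ: n_D = 1 − X; n_C = 0.5X.
Summing: n_T = 1 − 0.5X.
At X = 0.162: n_D = 0.838, n_C = 0.081, n_T = 0.919.
p_i = (n_i/n_T)·P. K_p = p_C / (p_D^2) = 0.0137 atm^-1.

K_p = 0.0137 atm^-1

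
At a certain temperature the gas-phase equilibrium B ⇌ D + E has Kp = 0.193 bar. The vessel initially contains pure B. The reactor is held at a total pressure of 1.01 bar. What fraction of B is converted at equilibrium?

X = 0.401

Basis: 1 mol B initially; let X = conversion of B. Extent ξ = X.
Species balance: n_B = 1 − X; n_D = X; n_E = X.
n_T = Σnᵢ = 1 + X.
Mole fractions y_i = n_i/n_T; Kp = p_D p_E / (p_B) with p_i = y_i·P.
Substituting and setting equal to 0.193 bar gives a polynomial in X; the root in (0,1) is X = 0.401.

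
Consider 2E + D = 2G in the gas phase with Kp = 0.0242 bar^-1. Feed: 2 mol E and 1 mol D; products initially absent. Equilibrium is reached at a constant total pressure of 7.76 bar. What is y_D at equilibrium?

Basis: 2 mol E initially; let X = conversion of E. Extent ξ = X.
At extent ξ: n_E = 2 − 2X; n_D = 1 − X; n_G = 2X.
Total moles n_T = 3 − X.
y_i = n_i/n_T, p_i = y_i·P. Kp = p_G^2 / (p_E^2 p_D).
Substituting and setting equal to 0.0242 bar^-1 gives a polynomial in X; the root in (0,1) is X = 0.189.
Then n_D = 0.811, n_T = 2.81, so y_D = 0.289.

y_D = 0.289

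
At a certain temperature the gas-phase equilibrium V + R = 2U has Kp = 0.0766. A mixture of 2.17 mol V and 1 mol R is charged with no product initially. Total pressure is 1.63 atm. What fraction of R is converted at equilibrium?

X = 0.177

Let X = conversion of R (basis 1 mol R); extent of reaction ξ = X.
Mole table: n_V = 2.17 − X; n_R = 1 − X; n_U = 2X.
Total moles n_T = 3.17 (Δν = 0, constant).
y_i = n_i/n_T, p_i = y_i·P. Kp = p_U^2 / (p_V p_R).
Setting this equal to 0.0766 and taking the physical root (0 < X < 1) gives X = 0.177.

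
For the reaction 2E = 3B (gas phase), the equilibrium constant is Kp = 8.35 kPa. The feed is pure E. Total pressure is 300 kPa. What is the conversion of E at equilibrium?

Let X = conversion of E (basis 1 mol E); extent of reaction ξ = 0.5X.
At extent ξ: n_E = 1 − X; n_B = 1.5X.
Summing: n_T = 1 + 0.5X.
With p_i = (n_i/n_T)P, Kp = p_B^3 / (p_E^2).
Equating to 8.35 kPa and solving on 0 < X < 1: X = 0.182.

X = 0.182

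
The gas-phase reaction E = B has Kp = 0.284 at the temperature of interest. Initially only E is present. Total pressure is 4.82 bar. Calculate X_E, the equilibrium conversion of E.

X = 0.221

Let X = conversion of E (basis 1 mol E); extent of reaction ξ = X.
Species balance: n_E = 1 − X; n_B = X.
Total moles n_T = 1 (Δν = 0, constant).
With p_i = (n_i/n_T)P, Kp = p_B / (p_E).
Equating to 0.284 and solving on 0 < X < 1: X = 0.221.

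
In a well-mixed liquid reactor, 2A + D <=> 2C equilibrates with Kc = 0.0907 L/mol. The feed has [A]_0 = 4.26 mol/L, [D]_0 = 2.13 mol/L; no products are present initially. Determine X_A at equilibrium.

X = 0.273

Let X = conversion of A; extent ξ = 4.26X/2 mol/L.
Concentrations: [A] = 4.26 − 4.26X; [D] = 2.13 − 2.13X; [C] = 4.26X.
Kc = [C]^2 / ([A]^2 [D]).
Equating to 0.0907 L/mol: the physical root is X = 0.273.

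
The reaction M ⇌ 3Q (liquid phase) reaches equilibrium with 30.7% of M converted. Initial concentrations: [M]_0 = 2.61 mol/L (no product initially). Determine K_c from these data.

K_c = 7.68 (mol/L)^2

Let X = conversion of M.
Concentrations: [M] = 2.61 − 2.61X; [Q] = 7.83X.
At X = 0.307: [M] = 1.81, [Q] = 2.4.
K_c = [Q]^3 / ([M]) = 7.68 (mol/L)^2.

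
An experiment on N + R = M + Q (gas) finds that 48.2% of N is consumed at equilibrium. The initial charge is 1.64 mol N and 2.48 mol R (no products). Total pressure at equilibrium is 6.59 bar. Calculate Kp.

Let X = conversion of N (basis 1.64 mol N); extent of reaction ξ = 1.64X.
At extent ξ: n_N = 1.64 − 1.64X; n_R = 2.48 − 1.64X; n_M = 1.64X; n_Q = 1.64X.
Total moles n_T = 4.12 (Δν = 0, constant).
At X = 0.482: n_N = 0.85, n_R = 1.69, n_M = 0.79, n_Q = 0.79, n_T = 4.12.
p_i = (n_i/n_T)·P. Kp = p_M p_Q / (p_N p_R) = 0.435.

Kp = 0.435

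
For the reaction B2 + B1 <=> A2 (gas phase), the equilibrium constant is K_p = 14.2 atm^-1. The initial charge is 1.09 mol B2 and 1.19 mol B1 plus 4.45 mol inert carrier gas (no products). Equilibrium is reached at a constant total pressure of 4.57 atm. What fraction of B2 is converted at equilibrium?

Let X = conversion of B2 (basis 1.09 mol B2); extent of reaction ξ = 1.09X.
Moles: n_B2 = 1.09 − 1.09X; n_B1 = 1.19 − 1.09X; n_A2 = 1.09X; n_I = 4.45 (inert).
n_T = Σnᵢ = 6.73 − 1.09X.
Mole fractions y_i = n_i/n_T; K_p = p_A2 / (p_B2 p_B1) with p_i = y_i·P.
Substituting and setting equal to 14.2 atm^-1 gives a polynomial in X; the root in (0,1) is X = 0.786.

X = 0.786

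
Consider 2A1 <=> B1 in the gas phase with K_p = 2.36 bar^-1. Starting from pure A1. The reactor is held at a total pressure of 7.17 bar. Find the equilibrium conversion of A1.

Basis: 1 mol A1 initially; let X = conversion of A1. Extent ξ = 0.5X.
Species balance: n_A1 = 1 − X; n_B1 = 0.5X.
Total moles n_T = 1 − 0.5X.
Mole fractions y_i = n_i/n_T; K_p = p_B1 / (p_A1^2) with p_i = y_i·P.
Substituting and setting equal to 2.36 bar^-1 gives a polynomial in X; the root in (0,1) is X = 0.879.

X = 0.879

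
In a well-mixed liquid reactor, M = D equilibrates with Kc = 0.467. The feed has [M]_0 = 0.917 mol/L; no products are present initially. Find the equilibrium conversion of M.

Let X = conversion of M; extent ξ = 0.917·X mol/L.
Concentrations: [M] = 0.917 − 0.917X; [D] = 0.917X.
Kc = [D] / ([M]).
Solving Kc = 0.467 for X ∈ (0,1): X = 0.318.

X = 0.318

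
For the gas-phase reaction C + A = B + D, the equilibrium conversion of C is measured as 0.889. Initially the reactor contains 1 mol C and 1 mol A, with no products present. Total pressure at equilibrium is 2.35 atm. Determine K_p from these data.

K_p = 64.1

Let X = conversion of C (basis 1 mol C); extent of reaction ξ = X.
Moles: n_C = 1 − X; n_A = 1 − X; n_B = X; n_D = X.
n_T stays at 2 (no change in mole number).
At X = 0.889: n_C = 0.111, n_A = 0.111, n_B = 0.889, n_D = 0.889, n_T = 2.
p_i = (n_i/n_T)·P. K_p = p_B p_D / (p_C p_A) = 64.1.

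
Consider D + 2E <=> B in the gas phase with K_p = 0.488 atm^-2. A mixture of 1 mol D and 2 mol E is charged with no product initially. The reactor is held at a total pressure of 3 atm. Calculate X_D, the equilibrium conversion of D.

Let X = conversion of D (basis 1 mol D); extent of reaction ξ = X.
Mole table: n_D = 1 − X; n_E = 2 − 2X; n_B = X.
n_T = Σnᵢ = 3 − 2X.
Mole fractions y_i = n_i/n_T; K_p = p_B / (p_D p_E^2) with p_i = y_i·P.
This yields a degree-3 equation in X; solving on (0,1), X = 0.515.

X = 0.515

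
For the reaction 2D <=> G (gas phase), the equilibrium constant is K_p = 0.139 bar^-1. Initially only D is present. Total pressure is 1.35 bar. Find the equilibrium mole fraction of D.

y_D = 0.861

Take 1 mol D as basis and let X be its fractional conversion, so ξ = 0.5X.
Species balance: n_D = 1 − X; n_G = 0.5X.
Summing: n_T = 1 − 0.5X.
y_i = n_i/n_T, p_i = y_i·P. K_p = p_G / (p_D^2).
Setting this equal to 0.139 bar^-1 and taking the physical root (0 < X < 1) gives X = 0.244.
Then n_D = 0.756, n_T = 0.878, so y_D = 0.861.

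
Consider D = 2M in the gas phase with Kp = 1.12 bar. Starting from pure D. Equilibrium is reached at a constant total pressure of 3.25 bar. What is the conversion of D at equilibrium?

X = 0.282

Let X = conversion of D (basis 1 mol D); extent of reaction ξ = X.
Species balance: n_D = 1 − X; n_M = 2X.
Summing: n_T = 1 + X.
Mole fractions y_i = n_i/n_T; Kp = p_M^2 / (p_D) with p_i = y_i·P.
This yields a degree-2 equation in X; solving on (0,1), X = 0.282.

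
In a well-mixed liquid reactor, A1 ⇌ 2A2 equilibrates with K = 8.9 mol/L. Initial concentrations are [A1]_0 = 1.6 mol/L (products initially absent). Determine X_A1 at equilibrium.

Let X = conversion of A1; extent ξ = 1.6·X mol/L.
Concentrations: [A1] = 1.6 − 1.6X; [A2] = 3.2X.
K = [A2]^2 / ([A1]).
Solving K = 8.9 for X ∈ (0,1): X = 0.674.

X = 0.674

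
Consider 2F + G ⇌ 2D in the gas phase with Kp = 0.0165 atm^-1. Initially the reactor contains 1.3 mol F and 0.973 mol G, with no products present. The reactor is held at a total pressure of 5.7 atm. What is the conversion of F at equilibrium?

X = 0.162

Basis: 1.3 mol F initially; let X = conversion of F. Extent ξ = 0.65X.
Mole table: n_F = 1.3 − 1.3X; n_G = 0.973 − 0.65X; n_D = 1.3X.
Total moles n_T = 2.27 − 0.65X.
With p_i = (n_i/n_T)P, Kp = p_D^2 / (p_F^2 p_G).
Equating to 0.0165 atm^-1 and solving on 0 < X < 1: X = 0.162.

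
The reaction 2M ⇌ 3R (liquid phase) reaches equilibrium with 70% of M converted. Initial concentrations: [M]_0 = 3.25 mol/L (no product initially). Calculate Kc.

Kc = 41.8 mol/L

Let X = conversion of M.
Concentrations: [M] = 3.25 − 3.25X; [R] = 4.88X.
At X = 0.7: [M] = 0.975, [R] = 3.41.
Kc = [R]^3 / ([M]^2) = 41.8 mol/L.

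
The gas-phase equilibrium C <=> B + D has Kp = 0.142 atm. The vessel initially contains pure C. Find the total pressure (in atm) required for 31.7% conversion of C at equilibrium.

P = 1.27 atm

Let X = conversion of C (basis 1 mol C); extent of reaction ξ = X.
Mole table: n_C = 1 − X; n_B = X; n_D = X.
Summing: n_T = 1 + X.
Kp = p_B p_D / (p_C) with p_i = (n_i/n_T)·P.
At X = 0.317: the mole-fraction product g(X) = Π y_i^ν_i = 0.1117. Since Kp = g(X)·P^{1}, P = (Kp/g)^(1/1) = (0.142/0.1117)^(1/1) = 1.27 atm.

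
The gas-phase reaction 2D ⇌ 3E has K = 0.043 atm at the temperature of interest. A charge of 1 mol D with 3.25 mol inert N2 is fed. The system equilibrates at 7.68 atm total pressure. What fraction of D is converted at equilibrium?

X = 0.170

Take 1 mol D as basis and let X be its fractional conversion, so ξ = 0.5X.
Moles: n_D = 1 − X; n_E = 1.5X; n_I = 3.25 (inert).
Summing: n_T = 4.25 + 0.5X.
y_i = n_i/n_T, p_i = y_i·P. K = p_E^3 / (p_D^2).
Substituting and setting equal to 0.043 atm gives a polynomial in X; the root in (0,1) is X = 0.170.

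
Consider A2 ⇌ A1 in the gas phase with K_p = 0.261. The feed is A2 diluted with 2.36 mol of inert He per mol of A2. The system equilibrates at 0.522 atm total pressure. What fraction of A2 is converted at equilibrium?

Let X = conversion of A2 (basis 1 mol A2); extent of reaction ξ = X.
Species balance: n_A2 = 1 − X; n_A1 = X; n_I = 2.36 (inert).
Since Δν = 0, n_T = 3.36 throughout.
With p_i = (n_i/n_T)P, K_p = p_A1 / (p_A2).
This yields a degree-1 equation in X; solving on (0,1), X = 0.207.

X = 0.207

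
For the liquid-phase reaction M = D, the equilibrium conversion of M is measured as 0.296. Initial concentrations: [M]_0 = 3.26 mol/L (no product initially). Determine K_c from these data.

K_c = 0.42

Let X = conversion of M.
Concentrations: [M] = 3.26 − 3.26X; [D] = 3.26X.
At X = 0.296: [M] = 2.3, [D] = 0.965.
K_c = [D] / ([M]) = 0.42.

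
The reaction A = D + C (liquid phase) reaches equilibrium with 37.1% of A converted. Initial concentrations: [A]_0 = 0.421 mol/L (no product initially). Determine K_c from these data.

K_c = 0.0921 mol/L

Let X = conversion of A.
Concentrations: [A] = 0.421 − 0.421X; [D] = 0.421X; [C] = 0.421X.
At X = 0.371: [A] = 0.265, [D] = 0.156, [C] = 0.156.
K_c = [D] [C] / ([A]) = 0.0921 mol/L.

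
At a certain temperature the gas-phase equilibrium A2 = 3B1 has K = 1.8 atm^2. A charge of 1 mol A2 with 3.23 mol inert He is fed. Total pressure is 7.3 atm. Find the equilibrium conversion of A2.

Let X = conversion of A2 (basis 1 mol A2); extent of reaction ξ = X.
Species balance: n_A2 = 1 − X; n_B1 = 3X; n_I = 3.23 (inert).
n_T = Σnᵢ = 4.23 + 2X.
With p_i = (n_i/n_T)P, K = p_B1^3 / (p_A2).
This yields a degree-3 equation in X; solving on (0,1), X = 0.275.

X = 0.275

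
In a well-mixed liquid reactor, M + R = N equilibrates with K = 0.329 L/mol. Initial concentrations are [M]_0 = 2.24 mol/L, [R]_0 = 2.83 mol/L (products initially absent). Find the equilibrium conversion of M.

X = 0.391

Let X = conversion of M; extent ξ = 2.24·X mol/L.
Concentrations: [M] = 2.24 − 2.24X; [R] = 2.83 − 2.24X; [N] = 2.24X.
K = [N] / ([M] [R]).
Solving K = 0.329 for X ∈ (0,1): X = 0.391.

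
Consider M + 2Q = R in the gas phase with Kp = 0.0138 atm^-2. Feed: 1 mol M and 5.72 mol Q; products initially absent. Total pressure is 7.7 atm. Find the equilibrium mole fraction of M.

y_M = 0.106

Let X = conversion of M (basis 1 mol M); extent of reaction ξ = X.
Species balance: n_M = 1 − X; n_Q = 5.72 − 2X; n_R = X.
Summing: n_T = 6.72 − 2X.
Mole fractions y_i = n_i/n_T; Kp = p_R / (p_M p_Q^2) with p_i = y_i·P.
Equating to 0.0138 atm^-2 and solving on 0 < X < 1: X = 0.362.
Then n_M = 0.638, n_T = 6, so y_M = 0.106.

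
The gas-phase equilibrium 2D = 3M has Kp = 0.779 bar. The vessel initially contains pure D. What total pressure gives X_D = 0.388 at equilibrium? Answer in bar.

Let X = conversion of D (basis 1 mol D); extent of reaction ξ = 0.5X.
At extent ξ: n_D = 1 − X; n_M = 1.5X.
Summing: n_T = 1 + 0.5X.
Kp = p_M^3 / (p_D^2) with p_i = (n_i/n_T)·P.
At X = 0.388: the mole-fraction product g(X) = Π y_i^ν_i = 0.4408. Since Kp = g(X)·P^{1}, P = (Kp/g)^(1/1) = (0.779/0.4408)^(1/1) = 1.77 bar.

P = 1.77 bar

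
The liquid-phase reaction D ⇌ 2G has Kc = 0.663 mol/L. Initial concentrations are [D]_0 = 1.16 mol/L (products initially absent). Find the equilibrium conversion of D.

X = 0.313

Let X = conversion of D; extent ξ = 1.16·X mol/L.
Concentrations: [D] = 1.16 − 1.16X; [G] = 2.32X.
Kc = [G]^2 / ([D]).
This equals 0.663 at X = 0.313 (the root in 0 < X < 1).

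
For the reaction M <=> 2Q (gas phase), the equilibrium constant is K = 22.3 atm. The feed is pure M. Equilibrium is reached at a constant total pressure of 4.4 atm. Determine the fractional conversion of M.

Take 1 mol M as basis and let X be its fractional conversion, so ξ = X.
Mole table: n_M = 1 − X; n_Q = 2X.
n_T = Σnᵢ = 1 + X.
With p_i = (n_i/n_T)P, K = p_Q^2 / (p_M).
Substituting and setting equal to 22.3 atm gives a polynomial in X; the root in (0,1) is X = 0.748.

X = 0.748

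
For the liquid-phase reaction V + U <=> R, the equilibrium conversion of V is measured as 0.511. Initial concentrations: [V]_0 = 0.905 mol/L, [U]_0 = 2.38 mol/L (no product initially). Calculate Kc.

Let X = conversion of V.
Concentrations: [V] = 0.905 − 0.905X; [U] = 2.38 − 0.905X; [R] = 0.905X.
At X = 0.511: [V] = 0.443, [U] = 1.92, [R] = 0.462.
Kc = [R] / ([V] [U]) = 0.545 L/mol.

Kc = 0.545 L/mol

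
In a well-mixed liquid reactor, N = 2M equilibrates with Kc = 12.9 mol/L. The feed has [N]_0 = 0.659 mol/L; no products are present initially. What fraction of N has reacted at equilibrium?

X = 0.852

Let X = conversion of N; extent ξ = 0.659·X mol/L.
Concentrations: [N] = 0.659 − 0.659X; [M] = 1.32X.
Kc = [M]^2 / ([N]).
Solving Kc = 12.9 for X ∈ (0,1): X = 0.852.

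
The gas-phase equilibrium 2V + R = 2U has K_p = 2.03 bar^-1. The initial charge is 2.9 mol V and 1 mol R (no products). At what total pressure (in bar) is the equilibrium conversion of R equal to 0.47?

Let X = conversion of R (basis 1 mol R); extent of reaction ξ = X.
Moles: n_V = 2.9 − 2X; n_R = 1 − X; n_U = 2X.
n_T = Σnᵢ = 3.9 − X.
K_p = p_U^2 / (p_V^2 p_R) with p_i = (n_i/n_T)·P.
At X = 0.47: the mole-fraction product g(X) = Π y_i^ν_i = 1.489. Since K_p = g(X)·P^{-1}, P = (g/K_p)^(1/1) = (1.489/2.03)^(1/1) = 0.733 bar.

P = 0.733 bar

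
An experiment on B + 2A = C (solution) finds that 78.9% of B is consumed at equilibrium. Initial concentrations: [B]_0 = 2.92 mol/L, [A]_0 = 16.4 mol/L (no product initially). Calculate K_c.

K_c = 0.0269 (mol/L)^-2

Let X = conversion of B.
Concentrations: [B] = 2.92 − 2.92X; [A] = 16.4 − 5.84X; [C] = 2.92X.
At X = 0.789: [B] = 0.616, [A] = 11.8, [C] = 2.3.
K_c = [C] / ([B] [A]^2) = 0.0269 (mol/L)^-2.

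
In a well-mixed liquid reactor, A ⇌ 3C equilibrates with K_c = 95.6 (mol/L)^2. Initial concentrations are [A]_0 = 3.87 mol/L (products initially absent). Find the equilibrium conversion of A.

Let X = conversion of A; extent ξ = 3.87·X mol/L.
Concentrations: [A] = 3.87 − 3.87X; [C] = 11.6X.
K_c = [C]^3 / ([A]).
Solving K_c = 95.6 for X ∈ (0,1): X = 0.493.

X = 0.493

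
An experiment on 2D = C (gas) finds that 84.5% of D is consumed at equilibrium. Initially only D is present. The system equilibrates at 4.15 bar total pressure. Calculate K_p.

K_p = 2.45 bar^-1

Let X = conversion of D (basis 1 mol D); extent of reaction ξ = 0.5X.
Mole table: n_D = 1 − X; n_C = 0.5X.
Summing: n_T = 1 − 0.5X.
At X = 0.845: n_D = 0.155, n_C = 0.422, n_T = 0.578.
p_i = (n_i/n_T)·P. K_p = p_C / (p_D^2) = 2.45 bar^-1.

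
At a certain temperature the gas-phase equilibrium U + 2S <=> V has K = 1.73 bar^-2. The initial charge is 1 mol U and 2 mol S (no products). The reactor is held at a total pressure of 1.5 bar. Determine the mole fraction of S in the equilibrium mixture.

Let X = conversion of U (basis 1 mol U); extent of reaction ξ = X.
Mole table: n_U = 1 − X; n_S = 2 − 2X; n_V = X.
n_T = Σnᵢ = 3 − 2X.
With p_i = (n_i/n_T)P, K = p_V / (p_U p_S^2).
Equating to 1.73 bar^-2 and solving on 0 < X < 1: X = 0.495.
Then n_S = 1.01, n_T = 2.01, so y_S = 0.502.

y_S = 0.502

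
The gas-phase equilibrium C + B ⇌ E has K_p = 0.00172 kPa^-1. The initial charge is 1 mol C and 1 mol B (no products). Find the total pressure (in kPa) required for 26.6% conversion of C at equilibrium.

Take 1 mol C as basis and let X be its fractional conversion, so ξ = X.
Species balance: n_C = 1 − X; n_B = 1 − X; n_E = X.
Total moles n_T = 2 − X.
K_p = p_E / (p_C p_B) with p_i = (n_i/n_T)·P.
At X = 0.266: the mole-fraction product g(X) = Π y_i^ν_i = 0.8561. Since K_p = g(X)·P^{-1}, P = (g/K_p)^(1/1) = (0.8561/0.00172)^(1/1) = 498 kPa.

P = 498 kPa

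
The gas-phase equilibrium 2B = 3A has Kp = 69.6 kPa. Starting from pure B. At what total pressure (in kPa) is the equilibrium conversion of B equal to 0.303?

P = 415 kPa

Let X = conversion of B (basis 1 mol B); extent of reaction ξ = 0.5X.
At extent ξ: n_B = 1 − X; n_A = 1.5X.
Summing: n_T = 1 + 0.5X.
Kp = p_A^3 / (p_B^2) with p_i = (n_i/n_T)·P.
At X = 0.303: the mole-fraction product g(X) = Π y_i^ν_i = 0.1678. Since Kp = g(X)·P^{1}, P = (Kp/g)^(1/1) = (69.6/0.1678)^(1/1) = 415 kPa.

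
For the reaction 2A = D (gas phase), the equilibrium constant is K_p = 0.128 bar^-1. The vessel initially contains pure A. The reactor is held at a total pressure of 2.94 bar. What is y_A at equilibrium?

Let X = conversion of A (basis 1 mol A); extent of reaction ξ = 0.5X.
At extent ξ: n_A = 1 − X; n_D = 0.5X.
Summing: n_T = 1 − 0.5X.
y_i = n_i/n_T, p_i = y_i·P. K_p = p_D / (p_A^2).
This yields a degree-2 equation in X; solving on (0,1), X = 0.368.
Then n_A = 0.632, n_T = 0.816, so y_A = 0.774.

y_A = 0.774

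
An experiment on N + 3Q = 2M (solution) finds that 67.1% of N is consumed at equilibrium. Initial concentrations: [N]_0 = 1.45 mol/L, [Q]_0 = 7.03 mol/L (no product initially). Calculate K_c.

K_c = 0.114 (mol/L)^-2

Let X = conversion of N.
Concentrations: [N] = 1.45 − 1.45X; [Q] = 7.03 − 4.35X; [M] = 2.9X.
At X = 0.671: [N] = 0.477, [Q] = 4.11, [M] = 1.95.
K_c = [M]^2 / ([N] [Q]^3) = 0.114 (mol/L)^-2.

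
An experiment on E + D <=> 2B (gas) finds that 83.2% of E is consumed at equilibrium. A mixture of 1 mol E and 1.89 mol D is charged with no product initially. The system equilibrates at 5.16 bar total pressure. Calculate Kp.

Take 1 mol E as basis and let X be its fractional conversion, so ξ = X.
Mole table: n_E = 1 − X; n_D = 1.89 − X; n_B = 2X.
n_T stays at 2.89 (no change in mole number).
At X = 0.832: n_E = 0.168, n_D = 1.06, n_B = 1.66, n_T = 2.89.
p_i = (n_i/n_T)·P. Kp = p_B^2 / (p_E p_D) = 15.6.

Kp = 15.6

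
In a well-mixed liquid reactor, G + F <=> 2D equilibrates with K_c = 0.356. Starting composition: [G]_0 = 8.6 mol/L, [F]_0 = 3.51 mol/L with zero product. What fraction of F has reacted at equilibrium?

Let X = conversion of F; extent ξ = 3.51·X mol/L.
Concentrations: [G] = 8.6 − 3.51X; [F] = 3.51 − 3.51X; [D] = 7.02X.
K_c = [D]^2 / ([G] [F]).
Equating to 0.356: the physical root is X = 0.349.

X = 0.349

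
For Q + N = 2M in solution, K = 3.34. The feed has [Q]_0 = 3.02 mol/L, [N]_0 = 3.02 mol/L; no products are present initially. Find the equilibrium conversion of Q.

Let X = conversion of Q; extent ξ = 3.02·X mol/L.
Concentrations: [Q] = 3.02 − 3.02X; [N] = 3.02 − 3.02X; [M] = 6.04X.
K = [M]^2 / ([Q] [N]).
This equals 3.34 at X = 0.477 (the root in 0 < X < 1).

X = 0.477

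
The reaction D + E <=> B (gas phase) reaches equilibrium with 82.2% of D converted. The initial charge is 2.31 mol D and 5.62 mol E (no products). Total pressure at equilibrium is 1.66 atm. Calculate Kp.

Basis: 2.31 mol D initially; let X = conversion of D. Extent ξ = 2.31X.
At extent ξ: n_D = 2.31 − 2.31X; n_E = 5.62 − 2.31X; n_B = 2.31X.
Total moles n_T = 7.93 − 2.31X.
At X = 0.822: n_D = 0.411, n_E = 3.72, n_B = 1.9, n_T = 6.03.
p_i = (n_i/n_T)·P. Kp = p_B / (p_D p_E) = 4.51 atm^-1.

Kp = 4.51 atm^-1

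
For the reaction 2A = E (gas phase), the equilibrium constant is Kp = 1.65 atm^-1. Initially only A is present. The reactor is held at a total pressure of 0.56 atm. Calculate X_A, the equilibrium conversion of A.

Take 1 mol A as basis and let X be its fractional conversion, so ξ = 0.5X.
Species balance: n_A = 1 − X; n_E = 0.5X.
n_T = Σnᵢ = 1 − 0.5X.
Mole fractions y_i = n_i/n_T; Kp = p_E / (p_A^2) with p_i = y_i·P.
Substituting and setting equal to 1.65 atm^-1 gives a polynomial in X; the root in (0,1) is X = 0.539.

X = 0.539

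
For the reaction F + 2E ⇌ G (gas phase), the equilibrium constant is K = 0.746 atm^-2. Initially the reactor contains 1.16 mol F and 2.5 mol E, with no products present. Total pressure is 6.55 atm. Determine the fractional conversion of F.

Take 1.16 mol F as basis and let X be its fractional conversion, so ξ = 1.16X.
Mole table: n_F = 1.16 − 1.16X; n_E = 2.5 − 2.32X; n_G = 1.16X.
Summing: n_T = 3.66 − 2.32X.
With p_i = (n_i/n_T)P, K = p_G / (p_F p_E^2).
Substituting and setting equal to 0.746 atm^-2 gives a polynomial in X; the root in (0,1) is X = 0.802.

X = 0.802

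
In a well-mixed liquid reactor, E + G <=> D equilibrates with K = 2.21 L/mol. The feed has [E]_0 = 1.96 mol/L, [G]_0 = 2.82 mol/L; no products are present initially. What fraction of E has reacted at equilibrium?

X = 0.749

Let X = conversion of E; extent ξ = 1.96·X mol/L.
Concentrations: [E] = 1.96 − 1.96X; [G] = 2.82 − 1.96X; [D] = 1.96X.
K = [D] / ([E] [G]).
Equating to 2.21 L/mol: the physical root is X = 0.749.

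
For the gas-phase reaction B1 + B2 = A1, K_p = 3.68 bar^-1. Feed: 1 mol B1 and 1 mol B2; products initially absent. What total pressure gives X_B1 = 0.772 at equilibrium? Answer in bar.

Basis: 1 mol B1 initially; let X = conversion of B1. Extent ξ = X.
Moles: n_B1 = 1 − X; n_B2 = 1 − X; n_A1 = X.
n_T = Σnᵢ = 2 − X.
K_p = p_A1 / (p_B1 p_B2) with p_i = (n_i/n_T)·P.
At X = 0.772: the mole-fraction product g(X) = Π y_i^ν_i = 18.24. Since K_p = g(X)·P^{-1}, P = (g/K_p)^(1/1) = (18.24/3.68)^(1/1) = 4.96 bar.

P = 4.96 bar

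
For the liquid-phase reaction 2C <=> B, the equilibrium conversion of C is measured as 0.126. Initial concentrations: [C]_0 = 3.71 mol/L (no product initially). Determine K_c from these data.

Let X = conversion of C.
Concentrations: [C] = 3.71 − 3.71X; [B] = 1.85X.
At X = 0.126: [C] = 3.24, [B] = 0.234.
K_c = [B] / ([C]^2) = 0.0222 L/mol.

K_c = 0.0222 L/mol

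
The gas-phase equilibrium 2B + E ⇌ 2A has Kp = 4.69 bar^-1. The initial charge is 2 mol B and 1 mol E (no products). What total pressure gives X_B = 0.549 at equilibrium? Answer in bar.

Basis: 2 mol B initially; let X = conversion of B. Extent ξ = X.
Species balance: n_B = 2 − 2X; n_E = 1 − X; n_A = 2X.
Summing: n_T = 3 − X.
Kp = p_A^2 / (p_B^2 p_E) with p_i = (n_i/n_T)·P.
At X = 0.549: the mole-fraction product g(X) = Π y_i^ν_i = 8.053. Since Kp = g(X)·P^{-1}, P = (g/Kp)^(1/1) = (8.053/4.69)^(1/1) = 1.72 bar.

P = 1.72 bar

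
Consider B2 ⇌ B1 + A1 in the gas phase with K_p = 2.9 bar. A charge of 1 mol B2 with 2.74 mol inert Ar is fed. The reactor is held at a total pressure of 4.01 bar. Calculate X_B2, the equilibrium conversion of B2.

X = 0.804

Take 1 mol B2 as basis and let X be its fractional conversion, so ξ = X.
Moles: n_B2 = 1 − X; n_B1 = X; n_A1 = X; n_I = 2.74 (inert).
n_T = Σnᵢ = 3.74 + X.
With p_i = (n_i/n_T)P, K_p = p_B1 p_A1 / (p_B2).
Setting this equal to 2.9 bar and taking the physical root (0 < X < 1) gives X = 0.804.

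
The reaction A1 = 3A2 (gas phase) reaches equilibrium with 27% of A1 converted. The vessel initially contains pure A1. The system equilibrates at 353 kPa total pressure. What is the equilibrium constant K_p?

K_p = 3.83e+04 kPa^2

Take 1 mol A1 as basis and let X be its fractional conversion, so ξ = X.
Species balance: n_A1 = 1 − X; n_A2 = 3X.
Total moles n_T = 1 + 2X.
At X = 0.27: n_A1 = 0.73, n_A2 = 0.81, n_T = 1.54.
p_i = (n_i/n_T)·P. K_p = p_A2^3 / (p_A1) = 3.83e+04 kPa^2.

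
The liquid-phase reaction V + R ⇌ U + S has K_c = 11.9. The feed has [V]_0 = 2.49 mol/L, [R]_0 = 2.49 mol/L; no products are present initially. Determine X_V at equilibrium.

X = 0.775

Let X = conversion of V; extent ξ = 2.49·X mol/L.
Concentrations: [V] = 2.49 − 2.49X; [R] = 2.49 − 2.49X; [U] = 2.49X; [S] = 2.49X.
K_c = [U] [S] / ([V] [R]).
Solving K_c = 11.9 for X ∈ (0,1): X = 0.775.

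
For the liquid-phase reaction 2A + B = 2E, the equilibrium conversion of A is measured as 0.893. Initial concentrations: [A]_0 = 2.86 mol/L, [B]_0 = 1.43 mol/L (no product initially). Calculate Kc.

Let X = conversion of A.
Concentrations: [A] = 2.86 − 2.86X; [B] = 1.43 − 1.43X; [E] = 2.86X.
At X = 0.893: [A] = 0.306, [B] = 0.153, [E] = 2.55.
Kc = [E]^2 / ([A]^2 [B]) = 455 L/mol.

Kc = 455 L/mol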